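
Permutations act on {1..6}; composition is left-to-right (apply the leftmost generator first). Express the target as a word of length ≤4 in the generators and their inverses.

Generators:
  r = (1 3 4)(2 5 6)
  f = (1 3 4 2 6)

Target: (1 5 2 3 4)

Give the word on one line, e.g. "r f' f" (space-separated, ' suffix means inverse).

f' r'

  after f': (1 6 2 4 3)
  after r': (1 5 2 3 4)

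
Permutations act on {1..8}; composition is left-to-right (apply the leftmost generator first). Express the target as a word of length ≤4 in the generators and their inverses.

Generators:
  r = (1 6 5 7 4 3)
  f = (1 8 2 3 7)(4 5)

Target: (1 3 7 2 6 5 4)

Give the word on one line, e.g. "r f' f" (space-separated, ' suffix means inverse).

  after f: (1 8 2 3 7)(4 5)
  after r': (1 8 2 4 6)(3 5 7)
  after f': (2 5 3 4 6 7)
  after r': (1 3 7 2 6 5 4)

f r' f' r'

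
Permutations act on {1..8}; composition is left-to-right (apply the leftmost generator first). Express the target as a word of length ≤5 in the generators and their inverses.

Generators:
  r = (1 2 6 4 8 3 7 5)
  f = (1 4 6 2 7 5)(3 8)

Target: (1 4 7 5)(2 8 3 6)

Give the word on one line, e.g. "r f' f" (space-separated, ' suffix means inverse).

r f' r

  after r: (1 2 6 4 8 3 7 5)
  after f': (1 6)(2 4 3)
  after r: (1 4 7 5)(2 8 3 6)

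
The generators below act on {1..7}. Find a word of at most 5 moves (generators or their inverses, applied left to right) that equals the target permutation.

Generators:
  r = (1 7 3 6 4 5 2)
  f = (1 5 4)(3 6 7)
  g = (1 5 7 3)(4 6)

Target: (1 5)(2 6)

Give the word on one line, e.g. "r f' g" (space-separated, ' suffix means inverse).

  after r: (1 7 3 6 4 5 2)
  after f: (1 3 7 6)(2 5)
  after r': (1 7 3)(2 4 6)
  after g': (1 5)(2 6)

r f r' g'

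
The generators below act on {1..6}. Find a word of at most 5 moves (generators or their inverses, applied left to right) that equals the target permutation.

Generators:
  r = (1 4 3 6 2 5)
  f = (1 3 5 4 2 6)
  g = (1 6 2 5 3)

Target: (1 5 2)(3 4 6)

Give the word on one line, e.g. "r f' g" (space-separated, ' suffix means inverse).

  after g': (1 3 5 2 6)
  after r': (1 4)(2 3)(5 6)
  after f': (1 5 2)(3 4 6)

g' r' f'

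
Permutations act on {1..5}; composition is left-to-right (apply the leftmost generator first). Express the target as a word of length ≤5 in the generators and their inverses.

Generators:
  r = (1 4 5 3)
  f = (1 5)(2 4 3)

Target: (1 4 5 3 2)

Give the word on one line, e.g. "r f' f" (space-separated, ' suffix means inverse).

  after r: (1 4 5 3)
  after r: (1 5)(3 4)
  after f': (2 3)
  after r: (1 4 5 3 2)

r r f' r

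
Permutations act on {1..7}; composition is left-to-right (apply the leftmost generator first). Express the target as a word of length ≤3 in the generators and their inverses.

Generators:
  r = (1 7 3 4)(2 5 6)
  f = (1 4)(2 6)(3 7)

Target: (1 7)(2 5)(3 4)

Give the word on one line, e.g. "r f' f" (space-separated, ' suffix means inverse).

r' f r

  after r': (1 4 3 7)(2 6 5)
  after f: (4 7)(5 6)
  after r: (1 7)(2 5)(3 4)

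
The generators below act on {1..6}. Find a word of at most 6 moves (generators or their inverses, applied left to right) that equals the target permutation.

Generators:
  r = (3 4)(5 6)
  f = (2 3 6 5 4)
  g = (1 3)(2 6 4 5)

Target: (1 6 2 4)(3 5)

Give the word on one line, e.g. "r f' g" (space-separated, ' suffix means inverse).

  after r': (3 4)(5 6)
  after f': (2 4)(3 5)
  after g: (1 3 2 5)(4 6)
  after f': (1 2 6 5)(3 4)
  after g: (1 6 2 4)(3 5)

r' f' g f' g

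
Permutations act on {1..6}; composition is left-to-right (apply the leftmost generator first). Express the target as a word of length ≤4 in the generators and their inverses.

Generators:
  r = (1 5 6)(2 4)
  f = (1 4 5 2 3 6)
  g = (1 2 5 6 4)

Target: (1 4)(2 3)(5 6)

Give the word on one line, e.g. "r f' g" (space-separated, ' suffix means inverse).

f' r f' g

  after f': (1 6 3 2 5 4)
  after r: (2 6 3 4 5)
  after f': (1 6 2 3)
  after g: (1 4)(2 3)(5 6)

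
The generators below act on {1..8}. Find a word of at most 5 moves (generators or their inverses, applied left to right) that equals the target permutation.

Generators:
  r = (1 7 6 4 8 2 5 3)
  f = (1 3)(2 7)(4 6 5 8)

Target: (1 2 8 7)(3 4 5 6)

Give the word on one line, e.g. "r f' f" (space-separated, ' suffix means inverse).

f r r f'

  after f: (1 3)(2 7)(4 6 5 8)
  after r: (2 6 3 7 5)
  after r: (1 7 3 6)(2 4 8)
  after f': (1 2 8 7)(3 4 5 6)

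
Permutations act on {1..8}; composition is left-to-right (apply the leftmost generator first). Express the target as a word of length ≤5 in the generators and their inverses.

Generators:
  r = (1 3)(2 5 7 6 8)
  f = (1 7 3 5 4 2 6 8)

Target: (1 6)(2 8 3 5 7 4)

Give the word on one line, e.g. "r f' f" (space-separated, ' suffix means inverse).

r' r' f' r'

  after r': (1 3)(2 8 6 7 5)
  after r': (2 6 5 8 7)
  after f': (1 8)(3 7 4 5 6)
  after r': (1 6)(2 8 3 5 7 4)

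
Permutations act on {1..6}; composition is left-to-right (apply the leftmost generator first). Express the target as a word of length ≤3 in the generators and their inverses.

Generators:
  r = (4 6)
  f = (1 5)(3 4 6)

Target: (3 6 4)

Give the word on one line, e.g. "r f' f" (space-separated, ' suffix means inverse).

  after f: (1 5)(3 4 6)
  after f: (3 6 4)

f f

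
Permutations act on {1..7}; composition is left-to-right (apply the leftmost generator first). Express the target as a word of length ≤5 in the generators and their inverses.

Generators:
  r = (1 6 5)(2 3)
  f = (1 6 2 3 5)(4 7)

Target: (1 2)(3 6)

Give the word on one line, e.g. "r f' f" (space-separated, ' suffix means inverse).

  after r: (1 6 5)(2 3)
  after f: (1 2 5 6)(4 7)
  after r': (1 3 2 6 5)(4 7)
  after f': (1 2)(3 6)

r f r' f'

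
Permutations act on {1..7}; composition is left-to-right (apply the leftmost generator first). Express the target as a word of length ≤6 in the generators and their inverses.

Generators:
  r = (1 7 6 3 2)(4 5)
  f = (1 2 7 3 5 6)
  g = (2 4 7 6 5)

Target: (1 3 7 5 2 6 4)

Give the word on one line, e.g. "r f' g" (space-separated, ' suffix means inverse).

  after r': (1 2 3 6 7)(4 5)
  after g': (1 5 2 3 7)(4 6)
  after r: (1 4 3 6 5)
  after r: (1 5 7 6 4 2)
  after f': (1 3 7 5 2 6 4)

r' g' r r f'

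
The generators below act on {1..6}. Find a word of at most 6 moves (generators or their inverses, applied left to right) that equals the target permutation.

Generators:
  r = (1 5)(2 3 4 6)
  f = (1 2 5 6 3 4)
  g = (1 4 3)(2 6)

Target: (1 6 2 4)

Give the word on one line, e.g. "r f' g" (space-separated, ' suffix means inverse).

  after f': (1 4 3 6 5 2)
  after f': (1 3 5)(2 4 6)
  after r': (1 2 3)
  after g': (1 6 2 4)

f' f' r' g'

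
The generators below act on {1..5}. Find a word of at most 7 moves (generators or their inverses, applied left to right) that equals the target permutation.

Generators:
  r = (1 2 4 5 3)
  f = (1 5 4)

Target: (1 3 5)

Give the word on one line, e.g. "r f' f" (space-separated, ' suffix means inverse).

  after r: (1 2 4 5 3)
  after r: (1 4 3 2 5)
  after f: (2 4 3)
  after r': (1 3)(4 5)
  after f: (1 3 5)

r r f r' f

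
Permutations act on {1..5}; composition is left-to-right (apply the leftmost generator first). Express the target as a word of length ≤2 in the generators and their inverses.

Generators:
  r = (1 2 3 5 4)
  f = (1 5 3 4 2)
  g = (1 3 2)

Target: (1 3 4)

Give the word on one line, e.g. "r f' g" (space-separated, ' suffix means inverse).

r' f'

  after r': (1 4 5 3 2)
  after f': (1 3 4)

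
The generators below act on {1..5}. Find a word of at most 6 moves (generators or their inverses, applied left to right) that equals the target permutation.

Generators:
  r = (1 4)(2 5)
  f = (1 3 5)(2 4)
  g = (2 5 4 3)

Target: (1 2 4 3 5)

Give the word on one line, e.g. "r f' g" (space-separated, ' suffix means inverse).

  after g': (2 3 4 5)
  after r': (1 4 2 3)
  after r': (2 3 4 5)
  after f': (1 5 4 3 2)
  after r: (1 2 4 3 5)

g' r' r' f' r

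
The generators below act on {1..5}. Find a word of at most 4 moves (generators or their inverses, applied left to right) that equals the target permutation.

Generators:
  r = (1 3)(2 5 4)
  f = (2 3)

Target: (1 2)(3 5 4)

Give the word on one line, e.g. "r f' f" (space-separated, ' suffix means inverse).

  after f': (2 3)
  after r: (1 3 5 4 2)
  after f: (1 2)(3 5 4)

f' r f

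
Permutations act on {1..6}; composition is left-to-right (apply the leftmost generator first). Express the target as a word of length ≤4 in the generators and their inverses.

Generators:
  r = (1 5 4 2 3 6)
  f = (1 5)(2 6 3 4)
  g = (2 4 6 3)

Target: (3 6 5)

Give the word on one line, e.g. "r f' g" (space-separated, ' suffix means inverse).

g' r g r'

  after g': (2 3 6 4)
  after r: (1 5 4 3)(2 6)
  after g: (1 5 6 4 2 3)
  after r': (3 6 5)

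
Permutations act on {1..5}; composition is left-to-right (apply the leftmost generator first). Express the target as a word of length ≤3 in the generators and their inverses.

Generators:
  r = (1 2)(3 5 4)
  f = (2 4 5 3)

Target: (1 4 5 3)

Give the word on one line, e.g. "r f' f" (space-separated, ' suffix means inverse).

r' f' r'

  after r': (1 2)(3 4 5)
  after f': (1 3 2)
  after r': (1 4 5 3)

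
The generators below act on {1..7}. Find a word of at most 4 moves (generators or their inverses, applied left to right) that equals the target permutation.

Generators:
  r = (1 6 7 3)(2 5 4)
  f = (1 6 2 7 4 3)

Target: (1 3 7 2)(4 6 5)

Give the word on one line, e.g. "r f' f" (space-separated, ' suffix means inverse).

f r' r'

  after f: (1 6 2 7 4 3)
  after r': (2 6 4 7 5)
  after r': (1 3 7 2)(4 6 5)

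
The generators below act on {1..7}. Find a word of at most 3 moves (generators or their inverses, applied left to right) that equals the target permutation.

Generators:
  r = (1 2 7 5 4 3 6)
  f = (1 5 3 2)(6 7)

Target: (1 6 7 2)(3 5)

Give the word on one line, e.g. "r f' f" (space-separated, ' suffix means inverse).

r f' r

  after r: (1 2 7 5 4 3 6)
  after f': (1 3 7)(2 6)(4 5)
  after r: (1 6 7 2)(3 5)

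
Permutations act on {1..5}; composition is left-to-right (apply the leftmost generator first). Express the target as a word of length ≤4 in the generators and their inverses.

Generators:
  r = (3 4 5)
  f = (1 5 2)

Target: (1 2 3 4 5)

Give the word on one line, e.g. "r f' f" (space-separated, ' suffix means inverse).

  after f: (1 5 2)
  after f: (1 2 5)
  after r: (1 2 3 4 5)

f f r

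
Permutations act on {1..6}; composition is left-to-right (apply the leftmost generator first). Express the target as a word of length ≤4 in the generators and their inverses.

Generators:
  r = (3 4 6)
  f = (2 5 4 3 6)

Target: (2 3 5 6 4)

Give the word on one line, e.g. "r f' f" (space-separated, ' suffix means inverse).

f' f'

  after f': (2 6 3 4 5)
  after f': (2 3 5 6 4)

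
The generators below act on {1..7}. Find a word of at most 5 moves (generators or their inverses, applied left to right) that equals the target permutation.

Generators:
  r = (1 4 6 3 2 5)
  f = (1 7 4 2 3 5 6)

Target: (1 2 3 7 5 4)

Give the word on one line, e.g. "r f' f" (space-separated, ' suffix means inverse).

r' f' r f r

  after r': (1 5 2 3 6 4)
  after f': (1 3 5 4 6 7)
  after r: (1 2 5 6 7 4 3)
  after f: (1 3 7 2 6 4 5)
  after r: (1 2 3 7 5 4)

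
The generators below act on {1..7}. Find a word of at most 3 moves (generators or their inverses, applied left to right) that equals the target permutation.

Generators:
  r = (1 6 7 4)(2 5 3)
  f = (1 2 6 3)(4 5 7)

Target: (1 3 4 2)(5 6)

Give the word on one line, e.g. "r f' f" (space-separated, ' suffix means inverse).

  after f: (1 2 6 3)(4 5 7)
  after r': (1 3 4 2)(5 6)

f r'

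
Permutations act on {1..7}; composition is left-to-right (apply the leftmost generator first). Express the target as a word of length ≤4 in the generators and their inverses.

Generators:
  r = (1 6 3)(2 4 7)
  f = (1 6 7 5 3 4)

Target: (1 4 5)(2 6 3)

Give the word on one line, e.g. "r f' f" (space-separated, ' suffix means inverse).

f r r f'

  after f: (1 6 7 5 3 4)
  after r: (1 3 7 5)(2 4 6)
  after r: (2 7 5 6 4 3)
  after f': (1 4 5)(2 6 3)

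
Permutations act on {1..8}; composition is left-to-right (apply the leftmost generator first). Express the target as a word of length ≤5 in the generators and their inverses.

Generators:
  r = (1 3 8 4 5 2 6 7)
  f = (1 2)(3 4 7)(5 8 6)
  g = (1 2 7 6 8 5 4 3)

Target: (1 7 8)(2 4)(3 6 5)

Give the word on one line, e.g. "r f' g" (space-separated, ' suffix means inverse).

r' g' g' r f'

  after r': (1 7 6 2 5 4 8 3)
  after g': (1 2 8 4 6)
  after g': (2 6 3 4 7)(5 8)
  after r: (1 3 5 4)(2 7 6 8)
  after f': (1 7 8)(2 4)(3 6 5)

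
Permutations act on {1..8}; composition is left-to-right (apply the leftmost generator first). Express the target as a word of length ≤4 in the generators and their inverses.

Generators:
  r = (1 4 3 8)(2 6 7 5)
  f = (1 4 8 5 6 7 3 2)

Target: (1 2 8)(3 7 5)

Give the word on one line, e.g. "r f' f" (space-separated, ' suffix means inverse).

f r f

  after f: (1 4 8 5 6 7 3 2)
  after r: (1 3 6 5 7 8 2 4)
  after f: (1 2 8)(3 7 5)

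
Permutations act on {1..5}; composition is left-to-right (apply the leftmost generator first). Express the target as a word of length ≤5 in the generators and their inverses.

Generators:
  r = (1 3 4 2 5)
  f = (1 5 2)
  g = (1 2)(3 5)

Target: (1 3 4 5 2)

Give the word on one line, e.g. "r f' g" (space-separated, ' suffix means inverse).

g' r' r' f

  after g': (1 2)(3 5)
  after r': (1 4 3 2 5)
  after r': (1 3 4)
  after f: (1 3 4 5 2)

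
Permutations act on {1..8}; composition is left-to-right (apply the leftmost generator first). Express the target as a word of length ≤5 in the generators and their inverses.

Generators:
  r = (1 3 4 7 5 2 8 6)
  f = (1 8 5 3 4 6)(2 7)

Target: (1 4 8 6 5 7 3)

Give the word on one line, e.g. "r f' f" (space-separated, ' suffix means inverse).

  after f: (1 8 5 3 4 6)(2 7)
  after r: (1 6 3 7 8 2 5 4)
  after r: (3 5 7 6 4)
  after f': (1 6 3 8)(2 7 4 5)
  after f': (1 4 8 6 5 7 3)

f r r f' f'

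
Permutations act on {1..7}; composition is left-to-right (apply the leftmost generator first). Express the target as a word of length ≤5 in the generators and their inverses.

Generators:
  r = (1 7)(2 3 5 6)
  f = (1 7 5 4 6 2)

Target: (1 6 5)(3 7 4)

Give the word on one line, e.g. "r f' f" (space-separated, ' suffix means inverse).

  after r': (1 7)(2 6 5 3)
  after r': (2 5)(3 6)
  after f: (1 7 5)(2 4 6 3)
  after f: (1 5 7 4 2 6 3)
  after r: (1 6 5)(3 7 4)

r' r' f f r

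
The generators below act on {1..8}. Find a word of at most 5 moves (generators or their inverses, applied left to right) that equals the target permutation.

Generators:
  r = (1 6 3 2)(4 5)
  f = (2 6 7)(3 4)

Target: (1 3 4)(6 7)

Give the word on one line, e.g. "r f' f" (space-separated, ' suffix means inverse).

f r' r'

  after f: (2 6 7)(3 4)
  after r': (1 2)(3 5 4 6 7)
  after r': (1 3 4)(6 7)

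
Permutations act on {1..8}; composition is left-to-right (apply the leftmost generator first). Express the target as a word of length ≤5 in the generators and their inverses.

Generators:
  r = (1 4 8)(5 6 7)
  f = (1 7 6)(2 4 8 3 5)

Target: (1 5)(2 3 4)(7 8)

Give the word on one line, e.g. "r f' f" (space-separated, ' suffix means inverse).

  after r: (1 4 8)(5 6 7)
  after f': (1 2 5 7 3 8 6)
  after f': (1 5)(2 3 4)(7 8)

r f' f'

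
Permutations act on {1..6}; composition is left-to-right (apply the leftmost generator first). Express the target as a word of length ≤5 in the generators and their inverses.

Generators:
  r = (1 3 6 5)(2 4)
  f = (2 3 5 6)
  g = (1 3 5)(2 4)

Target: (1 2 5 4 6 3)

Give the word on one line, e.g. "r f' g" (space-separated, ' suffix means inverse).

r r f' g' f'

  after r: (1 3 6 5)(2 4)
  after r: (1 6)(3 5)
  after f': (1 5 2 6)
  after g': (1 3)(2 6 5 4)
  after f': (1 2 5 4 6 3)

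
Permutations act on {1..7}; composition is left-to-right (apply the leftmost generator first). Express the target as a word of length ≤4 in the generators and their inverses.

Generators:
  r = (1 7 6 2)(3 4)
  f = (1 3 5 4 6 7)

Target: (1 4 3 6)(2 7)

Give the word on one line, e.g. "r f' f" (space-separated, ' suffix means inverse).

  after f': (1 7 6 4 5 3)
  after r: (1 6 3 7 2)(4 5)
  after f': (1 4 3 6)(2 7)

f' r f'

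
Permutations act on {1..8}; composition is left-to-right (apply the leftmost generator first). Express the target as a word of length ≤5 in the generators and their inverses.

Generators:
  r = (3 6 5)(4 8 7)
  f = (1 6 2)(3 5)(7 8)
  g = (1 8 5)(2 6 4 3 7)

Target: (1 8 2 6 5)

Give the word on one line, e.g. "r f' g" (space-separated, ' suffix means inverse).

g' r f g'

  after g': (1 5 8)(2 7 3 4 6)
  after r: (1 3 8)(2 4 5 7 6)
  after f: (1 5 8 6)(2 4 3 7)
  after g': (1 8 2 6 5)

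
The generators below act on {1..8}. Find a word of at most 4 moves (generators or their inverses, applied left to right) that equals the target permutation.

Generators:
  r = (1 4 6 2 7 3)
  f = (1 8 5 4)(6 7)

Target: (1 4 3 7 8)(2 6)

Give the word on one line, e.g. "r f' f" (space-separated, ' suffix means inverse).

f r' f' f'

  after f: (1 8 5 4)(6 7)
  after r': (1 8 5)(2 6)(3 7 4)
  after f': (2 7 5 4 3 6)
  after f': (1 4 3 7 8)(2 6)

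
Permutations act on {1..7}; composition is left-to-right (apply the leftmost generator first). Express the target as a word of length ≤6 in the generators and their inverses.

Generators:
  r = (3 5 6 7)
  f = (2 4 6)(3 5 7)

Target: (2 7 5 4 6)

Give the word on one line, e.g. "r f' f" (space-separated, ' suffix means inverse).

f' r' r' f'

  after f': (2 6 4)(3 7 5)
  after r': (2 5 7 3 6 4)
  after r': (2 3 5 6 4)
  after f': (2 7 5 4 6)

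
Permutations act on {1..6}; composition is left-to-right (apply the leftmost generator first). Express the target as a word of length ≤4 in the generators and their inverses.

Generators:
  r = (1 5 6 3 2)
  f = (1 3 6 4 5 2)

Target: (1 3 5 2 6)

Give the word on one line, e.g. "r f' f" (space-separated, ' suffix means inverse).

r r r

  after r: (1 5 6 3 2)
  after r: (1 6 2 5 3)
  after r: (1 3 5 2 6)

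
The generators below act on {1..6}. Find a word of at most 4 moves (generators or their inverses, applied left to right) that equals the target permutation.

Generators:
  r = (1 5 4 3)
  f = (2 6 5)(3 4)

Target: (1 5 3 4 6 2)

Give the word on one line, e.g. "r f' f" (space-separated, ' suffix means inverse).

  after r': (1 3 4 5)
  after f': (1 4 6 2 5)
  after r': (1 5 3 4 6 2)

r' f' r'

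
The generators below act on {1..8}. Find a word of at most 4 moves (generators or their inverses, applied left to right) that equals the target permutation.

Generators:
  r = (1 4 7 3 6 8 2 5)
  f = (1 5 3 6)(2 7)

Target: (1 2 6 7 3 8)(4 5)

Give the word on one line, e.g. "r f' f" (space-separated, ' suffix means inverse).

  after r: (1 4 7 3 6 8 2 5)
  after r: (1 7 6 2)(3 8 5 4)
  after f': (1 2 6 7 3 8)(4 5)

r r f'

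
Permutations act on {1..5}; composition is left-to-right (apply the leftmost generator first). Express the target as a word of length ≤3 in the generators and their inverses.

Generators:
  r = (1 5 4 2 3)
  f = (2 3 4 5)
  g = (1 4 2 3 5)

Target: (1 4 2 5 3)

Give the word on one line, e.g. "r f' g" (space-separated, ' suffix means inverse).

  after f: (2 3 4 5)
  after g': (1 5 4 3)
  after f': (1 4 2 5 3)

f g' f'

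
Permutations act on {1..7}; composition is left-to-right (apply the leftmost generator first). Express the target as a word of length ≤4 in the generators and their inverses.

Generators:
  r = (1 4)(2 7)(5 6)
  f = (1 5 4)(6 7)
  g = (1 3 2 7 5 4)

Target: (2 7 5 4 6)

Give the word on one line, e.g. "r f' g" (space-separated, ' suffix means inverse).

f' r

  after f': (1 4 5)(6 7)
  after r: (2 7 5 4 6)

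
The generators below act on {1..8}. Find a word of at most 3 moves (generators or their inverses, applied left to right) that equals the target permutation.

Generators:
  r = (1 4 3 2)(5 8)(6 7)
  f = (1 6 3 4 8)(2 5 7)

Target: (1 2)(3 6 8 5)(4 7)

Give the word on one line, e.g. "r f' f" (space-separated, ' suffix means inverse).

  after f: (1 6 3 4 8)(2 5 7)
  after r': (1 7 3)(2 8)(4 5 6)
  after f: (1 2)(3 6 8 5)(4 7)

f r' f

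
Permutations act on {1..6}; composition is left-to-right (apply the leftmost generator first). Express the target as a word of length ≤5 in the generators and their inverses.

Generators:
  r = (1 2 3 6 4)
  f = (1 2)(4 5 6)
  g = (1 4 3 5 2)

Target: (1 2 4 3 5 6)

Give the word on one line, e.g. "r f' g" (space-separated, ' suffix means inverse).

  after g': (1 2 5 3 4)
  after f: (2 6 4)(3 5)
  after r: (1 2 4 3 5 6)

g' f r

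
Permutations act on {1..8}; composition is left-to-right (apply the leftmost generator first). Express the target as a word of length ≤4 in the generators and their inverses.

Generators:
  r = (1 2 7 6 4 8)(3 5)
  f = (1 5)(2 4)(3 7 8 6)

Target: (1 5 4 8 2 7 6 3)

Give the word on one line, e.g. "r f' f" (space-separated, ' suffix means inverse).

f r' r'

  after f: (1 5)(2 4)(3 7 8 6)
  after r': (1 3 2 6 5 8 7 4)
  after r': (1 5 4 8 2 7 6 3)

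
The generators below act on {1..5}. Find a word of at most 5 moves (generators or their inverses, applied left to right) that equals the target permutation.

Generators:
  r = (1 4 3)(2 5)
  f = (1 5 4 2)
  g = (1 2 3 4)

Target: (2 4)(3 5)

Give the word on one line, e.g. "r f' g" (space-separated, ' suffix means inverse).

  after f: (1 5 4 2)
  after r: (1 2 4 5 3)
  after g: (1 3 2)(4 5)
  after r: (2 4)(3 5)

f r g r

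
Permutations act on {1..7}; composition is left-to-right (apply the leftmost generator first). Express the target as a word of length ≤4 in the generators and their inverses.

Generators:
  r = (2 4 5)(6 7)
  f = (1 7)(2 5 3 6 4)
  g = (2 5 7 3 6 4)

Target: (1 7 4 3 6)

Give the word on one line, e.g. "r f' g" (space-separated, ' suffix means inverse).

  after r: (2 4 5)(6 7)
  after f: (1 7 4 3 6)

r f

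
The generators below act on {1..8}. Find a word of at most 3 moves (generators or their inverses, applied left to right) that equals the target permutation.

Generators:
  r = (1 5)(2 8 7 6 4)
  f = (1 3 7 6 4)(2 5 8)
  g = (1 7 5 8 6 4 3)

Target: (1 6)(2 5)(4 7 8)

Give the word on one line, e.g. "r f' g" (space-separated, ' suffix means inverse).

  after g: (1 7 5 8 6 4 3)
  after f: (1 6)(2 5)(4 7 8)

g f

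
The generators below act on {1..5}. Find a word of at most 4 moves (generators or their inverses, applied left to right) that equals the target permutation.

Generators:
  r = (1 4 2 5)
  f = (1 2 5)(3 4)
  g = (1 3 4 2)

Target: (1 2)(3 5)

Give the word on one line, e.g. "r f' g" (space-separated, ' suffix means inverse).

f' r r g

  after f': (1 5 2)(3 4)
  after r: (2 4 3)
  after r: (1 4 3 5)
  after g: (1 2)(3 5)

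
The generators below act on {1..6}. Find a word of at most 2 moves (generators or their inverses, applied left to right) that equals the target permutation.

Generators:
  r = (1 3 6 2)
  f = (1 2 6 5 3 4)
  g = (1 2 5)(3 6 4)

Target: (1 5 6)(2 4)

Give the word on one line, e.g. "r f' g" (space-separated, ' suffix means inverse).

  after f: (1 2 6 5 3 4)
  after g: (1 5 6)(2 4)

f g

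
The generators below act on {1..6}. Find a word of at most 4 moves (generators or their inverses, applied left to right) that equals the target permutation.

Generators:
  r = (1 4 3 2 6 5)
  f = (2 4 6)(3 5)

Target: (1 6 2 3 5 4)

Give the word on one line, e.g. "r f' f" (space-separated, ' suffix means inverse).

r f' r

  after r: (1 4 3 2 6 5)
  after f': (1 2 4 5)(3 6)
  after r: (1 6 2 3 5 4)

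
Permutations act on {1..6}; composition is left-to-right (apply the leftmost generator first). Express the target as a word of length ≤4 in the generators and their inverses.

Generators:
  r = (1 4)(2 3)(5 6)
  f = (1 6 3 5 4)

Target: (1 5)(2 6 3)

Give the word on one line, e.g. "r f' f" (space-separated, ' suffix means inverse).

r f'

  after r: (1 4)(2 3)(5 6)
  after f': (1 5)(2 6 3)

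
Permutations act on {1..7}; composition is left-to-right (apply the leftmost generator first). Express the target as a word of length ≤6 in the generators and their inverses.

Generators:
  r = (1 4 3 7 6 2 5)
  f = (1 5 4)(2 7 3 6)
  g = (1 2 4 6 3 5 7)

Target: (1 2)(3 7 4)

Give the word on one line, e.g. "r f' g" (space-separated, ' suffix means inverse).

  after r: (1 4 3 7 6 2 5)
  after f': (1 5 4 7 3 2)
  after g: (1 7 5 6 3 4)
  after r: (1 6 7)(2 5)
  after r: (1 2)(3 7 4)

r f' g r r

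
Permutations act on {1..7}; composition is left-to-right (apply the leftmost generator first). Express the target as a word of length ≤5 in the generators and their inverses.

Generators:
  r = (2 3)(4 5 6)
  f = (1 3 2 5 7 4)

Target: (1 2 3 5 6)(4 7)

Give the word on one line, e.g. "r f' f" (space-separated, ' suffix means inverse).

r f r r r

  after r: (2 3)(4 5 6)
  after f: (1 3 5 6)(4 7)
  after r: (1 2 3 6)(4 7 5)
  after r: (1 3 4 7 6)
  after r: (1 2 3 5 6)(4 7)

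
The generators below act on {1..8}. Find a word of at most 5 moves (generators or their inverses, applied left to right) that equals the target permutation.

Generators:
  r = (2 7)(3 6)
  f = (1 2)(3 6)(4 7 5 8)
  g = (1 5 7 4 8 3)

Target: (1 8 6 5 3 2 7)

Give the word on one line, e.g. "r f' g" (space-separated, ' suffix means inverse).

  after g: (1 5 7 4 8 3)
  after f': (1 7 8 6 3 2)(4 5)
  after g: (1 4 7 3 2 5 8 6)
  after g: (1 8 6 5 3 2 7)

g f' g g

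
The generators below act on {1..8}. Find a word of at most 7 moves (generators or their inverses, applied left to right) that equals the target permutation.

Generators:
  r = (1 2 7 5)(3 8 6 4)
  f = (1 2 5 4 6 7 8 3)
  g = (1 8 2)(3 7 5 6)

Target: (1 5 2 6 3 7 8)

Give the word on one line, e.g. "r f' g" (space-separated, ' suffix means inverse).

f' g r' r' r'

  after f': (1 3 8 7 6 4 5 2)
  after g: (1 7 3 2 8 5)(4 6)
  after r': (1 2 3)(4 8 7)
  after r': (2 4 3 5 7 6 8)
  after r': (1 5 2 6 3 7 8)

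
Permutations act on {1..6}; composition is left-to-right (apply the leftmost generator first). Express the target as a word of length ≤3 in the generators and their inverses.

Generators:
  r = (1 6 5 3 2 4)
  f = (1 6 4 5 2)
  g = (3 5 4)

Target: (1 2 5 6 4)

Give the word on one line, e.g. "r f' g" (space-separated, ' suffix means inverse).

g' r' r'

  after g': (3 4 5)
  after r': (1 4 6)(2 3)
  after r': (1 2 5 6 4)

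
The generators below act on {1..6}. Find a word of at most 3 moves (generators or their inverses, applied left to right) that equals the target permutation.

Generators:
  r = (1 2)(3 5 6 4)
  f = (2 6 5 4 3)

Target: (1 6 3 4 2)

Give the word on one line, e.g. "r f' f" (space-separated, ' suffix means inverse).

r f

  after r: (1 2)(3 5 6 4)
  after f: (1 6 3 4 2)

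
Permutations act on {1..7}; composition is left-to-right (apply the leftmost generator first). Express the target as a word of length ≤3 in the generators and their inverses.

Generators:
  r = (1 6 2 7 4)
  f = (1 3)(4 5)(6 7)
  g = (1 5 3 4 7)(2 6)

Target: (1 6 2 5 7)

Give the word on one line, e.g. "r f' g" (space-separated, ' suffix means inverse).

g' r' g

  after g': (1 7 4 3 5)(2 6)
  after r': (1 2)(3 5 4)
  after g: (1 6 2 5 7)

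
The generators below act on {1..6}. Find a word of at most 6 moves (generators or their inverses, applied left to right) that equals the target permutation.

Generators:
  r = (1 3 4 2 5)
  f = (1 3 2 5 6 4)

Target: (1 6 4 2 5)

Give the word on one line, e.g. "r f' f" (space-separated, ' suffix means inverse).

f f f f r'

  after f: (1 3 2 5 6 4)
  after f: (1 2 6)(3 5 4)
  after f: (1 5)(2 4)(3 6)
  after f: (1 6 2)(3 4 5)
  after r': (1 6 4 2 5)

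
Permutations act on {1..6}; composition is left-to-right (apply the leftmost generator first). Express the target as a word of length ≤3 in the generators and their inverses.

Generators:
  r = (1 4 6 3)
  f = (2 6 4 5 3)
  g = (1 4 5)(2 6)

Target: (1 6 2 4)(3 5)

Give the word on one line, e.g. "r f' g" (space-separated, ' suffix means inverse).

  after f': (2 3 5 4 6)
  after r: (1 4 3 5 6 2)
  after r: (1 6 2 4)(3 5)

f' r r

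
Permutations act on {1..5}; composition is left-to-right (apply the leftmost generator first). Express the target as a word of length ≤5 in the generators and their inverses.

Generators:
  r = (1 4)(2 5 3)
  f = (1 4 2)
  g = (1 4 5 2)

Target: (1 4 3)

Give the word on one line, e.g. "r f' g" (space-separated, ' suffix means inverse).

g r f' f'

  after g: (1 4 5 2)
  after r: (2 4 3)
  after f': (1 2)(3 4)
  after f': (1 4 3)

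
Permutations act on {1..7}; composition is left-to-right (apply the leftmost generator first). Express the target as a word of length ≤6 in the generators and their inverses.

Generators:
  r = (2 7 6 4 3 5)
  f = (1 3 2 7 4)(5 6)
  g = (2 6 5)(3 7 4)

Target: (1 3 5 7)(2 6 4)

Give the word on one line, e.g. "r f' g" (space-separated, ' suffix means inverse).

  after r': (2 5 3 4 6 7)
  after f': (1 4 5)(2 6)(3 7)
  after f': (1 7)(2 5 4 6 3)
  after g': (1 3 5 7)(2 6 4)

r' f' f' g'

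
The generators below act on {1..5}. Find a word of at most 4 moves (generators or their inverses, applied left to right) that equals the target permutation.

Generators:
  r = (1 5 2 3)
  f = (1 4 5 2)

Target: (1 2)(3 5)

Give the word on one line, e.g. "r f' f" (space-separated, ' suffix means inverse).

  after r': (1 3 2 5)
  after r': (1 2)(3 5)

r' r'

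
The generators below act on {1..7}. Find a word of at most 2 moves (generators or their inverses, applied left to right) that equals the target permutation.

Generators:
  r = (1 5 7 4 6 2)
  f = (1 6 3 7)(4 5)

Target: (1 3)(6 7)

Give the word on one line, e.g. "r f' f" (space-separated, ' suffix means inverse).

  after f': (1 7 3 6)(4 5)
  after f': (1 3)(6 7)

f' f'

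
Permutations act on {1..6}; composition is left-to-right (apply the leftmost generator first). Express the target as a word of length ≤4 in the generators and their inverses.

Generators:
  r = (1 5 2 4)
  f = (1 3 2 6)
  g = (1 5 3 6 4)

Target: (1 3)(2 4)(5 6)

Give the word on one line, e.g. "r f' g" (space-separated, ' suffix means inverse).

f f g' f'

  after f: (1 3 2 6)
  after f: (1 2)(3 6)
  after g': (1 2 4 6 5)
  after f': (1 3)(2 4)(5 6)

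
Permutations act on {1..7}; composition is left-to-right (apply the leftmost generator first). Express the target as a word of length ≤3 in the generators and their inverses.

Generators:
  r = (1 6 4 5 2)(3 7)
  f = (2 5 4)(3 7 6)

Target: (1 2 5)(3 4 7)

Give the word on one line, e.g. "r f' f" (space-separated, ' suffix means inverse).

  after r': (1 2 5 4 6)(3 7)
  after f: (1 5 2 4 3 6)
  after r: (1 2 5)(3 4 7)

r' f r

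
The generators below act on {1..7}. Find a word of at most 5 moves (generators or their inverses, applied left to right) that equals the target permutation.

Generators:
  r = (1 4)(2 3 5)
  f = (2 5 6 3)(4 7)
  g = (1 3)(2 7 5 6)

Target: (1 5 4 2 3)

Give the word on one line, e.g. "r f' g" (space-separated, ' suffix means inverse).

  after r': (1 4)(2 5 3)
  after g': (1 4 3 6 5)(2 7)
  after f': (1 7 3 5)(2 4 6)
  after r': (1 7 2)(4 6 5)
  after g: (1 5 4 2 3)

r' g' f' r' g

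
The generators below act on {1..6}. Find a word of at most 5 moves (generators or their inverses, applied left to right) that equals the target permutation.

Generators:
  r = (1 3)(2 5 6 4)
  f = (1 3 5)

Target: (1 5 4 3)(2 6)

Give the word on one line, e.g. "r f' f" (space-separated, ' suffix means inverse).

  after r': (1 3)(2 4 6 5)
  after r': (2 6)(4 5)
  after f': (1 5 4 3)(2 6)

r' r' f'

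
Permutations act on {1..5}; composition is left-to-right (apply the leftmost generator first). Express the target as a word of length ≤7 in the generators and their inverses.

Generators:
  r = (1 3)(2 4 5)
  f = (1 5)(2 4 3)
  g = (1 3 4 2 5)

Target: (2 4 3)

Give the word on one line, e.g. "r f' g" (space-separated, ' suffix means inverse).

  after g': (1 5 2 4 3)
  after g': (1 2 3 5 4)
  after g': (1 4 5 3 2)
  after f: (1 3 4)(2 5)
  after r': (2 4 3)

g' g' g' f r'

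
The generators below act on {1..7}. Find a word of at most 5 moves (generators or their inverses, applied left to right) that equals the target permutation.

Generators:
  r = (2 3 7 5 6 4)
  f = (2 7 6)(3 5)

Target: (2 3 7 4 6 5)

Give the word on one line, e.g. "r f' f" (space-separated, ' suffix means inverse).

  after r: (2 3 7 5 6 4)
  after f: (2 5)(3 6 4 7)
  after r': (2 7)(3 5 4)
  after f': (4 5)(6 7)
  after r: (2 3 7 4 6 5)

r f r' f' r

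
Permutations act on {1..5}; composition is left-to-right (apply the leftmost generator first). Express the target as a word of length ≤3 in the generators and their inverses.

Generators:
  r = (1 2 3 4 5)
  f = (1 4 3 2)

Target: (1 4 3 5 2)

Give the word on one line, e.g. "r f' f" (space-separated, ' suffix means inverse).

f' r f'

  after f': (1 2 3 4)
  after r: (1 3 5)(2 4)
  after f': (1 4 3 5 2)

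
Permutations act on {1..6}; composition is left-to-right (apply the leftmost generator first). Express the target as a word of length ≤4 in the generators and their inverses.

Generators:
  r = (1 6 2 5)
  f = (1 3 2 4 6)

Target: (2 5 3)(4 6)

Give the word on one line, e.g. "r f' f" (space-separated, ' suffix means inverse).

r f

  after r: (1 6 2 5)
  after f: (2 5 3)(4 6)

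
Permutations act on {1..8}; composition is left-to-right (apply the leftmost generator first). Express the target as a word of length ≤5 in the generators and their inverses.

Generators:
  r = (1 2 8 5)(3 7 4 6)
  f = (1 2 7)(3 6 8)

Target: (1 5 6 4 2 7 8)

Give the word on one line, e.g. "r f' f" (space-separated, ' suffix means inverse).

r' f f

  after r': (1 5 8 2)(3 6 4 7)
  after f: (1 5 3 8 7 6 4)
  after f: (1 5 6 4 2 7 8)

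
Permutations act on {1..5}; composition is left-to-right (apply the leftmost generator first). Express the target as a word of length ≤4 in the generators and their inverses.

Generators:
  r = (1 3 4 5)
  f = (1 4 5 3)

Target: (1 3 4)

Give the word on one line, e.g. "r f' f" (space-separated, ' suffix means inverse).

  after r': (1 5 4 3)
  after f: (1 3 4)

r' f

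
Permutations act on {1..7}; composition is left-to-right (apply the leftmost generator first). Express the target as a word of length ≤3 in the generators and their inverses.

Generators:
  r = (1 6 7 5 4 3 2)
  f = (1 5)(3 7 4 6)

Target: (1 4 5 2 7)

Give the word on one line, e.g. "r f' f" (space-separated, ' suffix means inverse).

f r' f

  after f: (1 5)(3 7 4 6)
  after r': (1 7 5 2 3 6 4)
  after f: (1 4 5 2 7)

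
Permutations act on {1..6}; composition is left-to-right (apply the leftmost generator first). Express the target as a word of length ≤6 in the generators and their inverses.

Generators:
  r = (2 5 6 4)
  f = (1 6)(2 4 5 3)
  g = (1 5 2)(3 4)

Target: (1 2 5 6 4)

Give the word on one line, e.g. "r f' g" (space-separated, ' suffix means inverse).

  after r: (2 5 6 4)
  after f': (1 6 2 4 3 5)
  after f': (3 4 5 6)
  after g': (1 2 5 6 4)

r f' f' g'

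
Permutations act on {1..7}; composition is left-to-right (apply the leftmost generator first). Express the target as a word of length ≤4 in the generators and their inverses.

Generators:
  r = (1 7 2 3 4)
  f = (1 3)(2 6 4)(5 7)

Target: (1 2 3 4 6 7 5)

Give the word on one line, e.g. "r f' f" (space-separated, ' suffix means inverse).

f' r'

  after f': (1 3)(2 4 6)(5 7)
  after r': (1 2 3 4 6 7 5)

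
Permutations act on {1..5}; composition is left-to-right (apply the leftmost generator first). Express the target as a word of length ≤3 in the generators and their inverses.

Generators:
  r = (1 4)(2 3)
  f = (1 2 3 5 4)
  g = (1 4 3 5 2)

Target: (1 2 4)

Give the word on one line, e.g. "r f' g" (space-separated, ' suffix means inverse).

f g f

  after f: (1 2 3 5 4)
  after g: (2 5 3)
  after f: (1 2 4)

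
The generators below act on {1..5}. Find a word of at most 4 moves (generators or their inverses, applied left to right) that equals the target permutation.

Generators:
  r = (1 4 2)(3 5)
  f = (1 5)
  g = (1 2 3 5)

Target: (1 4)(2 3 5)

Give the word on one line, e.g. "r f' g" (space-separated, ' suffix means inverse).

  after r: (1 4 2)(3 5)
  after f: (1 4 2 5 3)
  after g': (1 4)(2 3 5)

r f g'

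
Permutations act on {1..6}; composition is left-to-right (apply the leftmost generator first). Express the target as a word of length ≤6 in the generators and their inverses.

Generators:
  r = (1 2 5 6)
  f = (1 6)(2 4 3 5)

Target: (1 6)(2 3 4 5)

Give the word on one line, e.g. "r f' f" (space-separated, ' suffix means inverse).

r' r' r' f' r

  after r': (1 6 5 2)
  after r': (1 5)(2 6)
  after r': (1 2 5 6)
  after f': (1 5)(2 3 4)
  after r: (1 6)(2 3 4 5)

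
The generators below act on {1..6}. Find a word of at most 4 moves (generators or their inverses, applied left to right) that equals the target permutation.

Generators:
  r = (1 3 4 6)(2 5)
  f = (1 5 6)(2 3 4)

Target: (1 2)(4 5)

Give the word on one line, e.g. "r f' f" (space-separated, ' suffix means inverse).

f' f' r'

  after f': (1 6 5)(2 4 3)
  after f': (1 5 6)(2 3 4)
  after r': (1 2)(4 5)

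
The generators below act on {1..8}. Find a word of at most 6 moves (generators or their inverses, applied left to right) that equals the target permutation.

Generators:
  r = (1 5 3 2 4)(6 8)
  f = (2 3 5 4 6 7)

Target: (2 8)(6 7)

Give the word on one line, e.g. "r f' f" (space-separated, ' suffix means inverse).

  after r: (1 5 3 2 4)(6 8)
  after f: (1 4)(2 6 8 7)
  after r: (2 8 7 4 5 3)
  after f: (2 8)(6 7)

r f r f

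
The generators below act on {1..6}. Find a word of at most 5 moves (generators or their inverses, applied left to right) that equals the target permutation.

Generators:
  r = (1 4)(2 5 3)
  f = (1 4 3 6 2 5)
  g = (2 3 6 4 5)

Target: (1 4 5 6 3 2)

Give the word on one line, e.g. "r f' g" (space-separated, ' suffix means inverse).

  after r': (1 4)(2 3 5)
  after r': (2 5 3)
  after f: (1 4 3 5 6 2)
  after r: (2 4)(5 6)
  after r: (1 4 5 6 3 2)

r' r' f r r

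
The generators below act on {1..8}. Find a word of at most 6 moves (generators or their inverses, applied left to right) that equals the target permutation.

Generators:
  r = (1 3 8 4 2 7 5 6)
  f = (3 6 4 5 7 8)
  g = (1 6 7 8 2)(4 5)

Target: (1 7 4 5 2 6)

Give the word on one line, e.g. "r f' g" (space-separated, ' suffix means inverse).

  after g': (1 2 8 7 6)(4 5)
  after r': (1 4 7 5 8 2 3)
  after f: (1 5 3)(2 6 4 8)
  after r: (1 6 2)(5 8 7)
  after g: (1 7 4 5 2 6)

g' r' f r g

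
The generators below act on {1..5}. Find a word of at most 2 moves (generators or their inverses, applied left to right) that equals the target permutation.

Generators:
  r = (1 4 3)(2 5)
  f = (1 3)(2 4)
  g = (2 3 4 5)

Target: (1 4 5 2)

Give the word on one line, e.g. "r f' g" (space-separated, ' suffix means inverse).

  after f': (1 3)(2 4)
  after r': (1 4 5 2)

f' r'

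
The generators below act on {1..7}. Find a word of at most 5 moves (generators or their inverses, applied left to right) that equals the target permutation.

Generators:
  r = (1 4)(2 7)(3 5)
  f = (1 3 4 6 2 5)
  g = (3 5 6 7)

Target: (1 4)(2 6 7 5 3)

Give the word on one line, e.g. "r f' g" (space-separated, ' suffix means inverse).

g' r' g'

  after g': (3 7 6 5)
  after r': (1 4)(2 7 6 3)
  after g': (1 4)(2 6 7 5 3)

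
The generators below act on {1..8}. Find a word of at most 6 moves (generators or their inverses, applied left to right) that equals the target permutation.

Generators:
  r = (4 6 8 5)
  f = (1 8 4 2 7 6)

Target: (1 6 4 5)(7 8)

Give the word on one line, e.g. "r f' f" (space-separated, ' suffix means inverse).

  after f': (1 6 7 2 4 8)
  after r: (1 8)(2 6 7)(4 5)
  after f': (2 7 4 5 8 6)
  after f': (1 6 4 5)(7 8)

f' r f' f'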